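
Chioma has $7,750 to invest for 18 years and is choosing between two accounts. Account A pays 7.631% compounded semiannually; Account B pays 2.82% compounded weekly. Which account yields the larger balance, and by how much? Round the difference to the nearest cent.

Account A, by $16,962.72

Account A growth factor: (1 + 0.038155)^36 ≈ 3.8498091359; balance ≈ 29,836.0208.
Account B growth factor: (1 + 0.0282/52)^936 ≈ 1.6610707292; balance ≈ 12,873.2982.
Account A is larger by 16,962.7227.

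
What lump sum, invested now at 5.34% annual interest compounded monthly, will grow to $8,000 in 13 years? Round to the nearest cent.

$4,001.95

Growth factor = (1 + 0.00445)^156 ≈ 1.99902582.
P = 8,000/1.99902582 ≈ 4,001.9493.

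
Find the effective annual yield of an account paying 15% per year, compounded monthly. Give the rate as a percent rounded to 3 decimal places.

16.075%

One year is 12 periods at 0.0125 each: (1 + 0.0125)^12 ≈ 1.160755.
EAR = 1.160755 − 1 ≈ 16.07545%.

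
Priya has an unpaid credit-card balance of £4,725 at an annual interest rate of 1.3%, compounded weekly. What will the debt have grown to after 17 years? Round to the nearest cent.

£5,893.44

Growth factor = (1 + 0.00025)^884 ≈ 1.247288979.
A ≈ 4,725 × 1.247288979 ≈ 5,893.4404.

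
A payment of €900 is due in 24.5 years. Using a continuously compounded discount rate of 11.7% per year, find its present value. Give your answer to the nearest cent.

P = A·e^(−rt) = 900·e^(−2.8665).
e^(−2.8665) ≈ 0.0568977205, so P ≈ 51.2079.

€51.21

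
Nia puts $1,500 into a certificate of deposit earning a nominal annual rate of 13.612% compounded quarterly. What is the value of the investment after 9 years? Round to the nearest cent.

Periodic rate = 13.612%/4 = 0.03403; periods = 4·9 = 36.
A = 1,500·(1 + 0.03403)^36 ≈ 1,500·3.33574623 ≈ 5,003.6193.

$5,003.62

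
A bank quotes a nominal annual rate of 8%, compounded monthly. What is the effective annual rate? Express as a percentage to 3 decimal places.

8.300%

One year is 12 periods at 0.00666667 each: (1 + 0.00666667)^12 ≈ 1.083.
EAR = 1.083 − 1 ≈ 8.29995%.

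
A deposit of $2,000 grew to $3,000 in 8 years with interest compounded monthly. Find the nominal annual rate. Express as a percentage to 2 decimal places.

5.08%

The 96-period growth factor is 3,000/2,000 = 1.5.
r/12 = 1.5^(1/96) − 1 ≈ 0.00423253, so r ≈ 12·0.00423253 = 5.07903%.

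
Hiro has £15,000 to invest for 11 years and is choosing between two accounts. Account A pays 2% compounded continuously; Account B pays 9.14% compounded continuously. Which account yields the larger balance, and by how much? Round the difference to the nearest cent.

A: e^(0.02·11) = e^0.22 ≈ 1.2460767306, so 15,000 × 1.2460767306 ≈ 18,691.1510.
B: e^(0.0914·11) = e^1.0054 ≈ 2.7330002543, so 15,000 × 2.7330002543 ≈ 40,995.0038.
Difference ≈ 22,303.8529 in favor of B.

Account B, by £22,303.85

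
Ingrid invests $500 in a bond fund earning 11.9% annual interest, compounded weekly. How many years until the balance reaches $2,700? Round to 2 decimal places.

(1 + 0.00228846)^(52t) = 2,700/500 = 5.4.
52t·ln(1 + 0.00228846) = ln(5.4); 52t = 1.6864/0.00228585 ≈ 737.7567.
t ≈ 14.1876 years.

14.19 years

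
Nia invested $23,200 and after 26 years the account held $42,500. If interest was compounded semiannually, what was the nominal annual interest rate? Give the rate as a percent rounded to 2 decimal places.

The 52-period growth factor is 42,500/23,200 = 1.8319.
r/2 = 1.8319^(1/52) − 1 ≈ 0.0117094, so r ≈ 2·0.0117094 = 2.34188%.

2.34%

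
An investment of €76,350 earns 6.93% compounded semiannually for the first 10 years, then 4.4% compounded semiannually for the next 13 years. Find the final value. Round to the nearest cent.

Phase 1: 76,350·(1 + 0.03465)^20 ≈ 150,896.1931.
Phase 2: 150,896.1931·(1 + 0.022)^26 ≈ 265,706.1300.

€265,706.13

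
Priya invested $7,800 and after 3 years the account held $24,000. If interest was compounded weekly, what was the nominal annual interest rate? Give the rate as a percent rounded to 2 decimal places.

(1 + r/52)^156 = 24,000/7,800 = 3.07692.
1 + r/52 = 3.07692^(1/156) ≈ 1.007231, so r/52 ≈ 0.0072307.
r ≈ 52·0.0072307 = 37.59962%.

37.60%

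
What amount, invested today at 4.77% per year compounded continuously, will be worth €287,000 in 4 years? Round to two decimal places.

P = A·e^(−rt) = 287,000·e^(−0.1908).
e^(−0.1908) ≈ 0.826297831193, so P ≈ 237,147.4776.

€237,147.48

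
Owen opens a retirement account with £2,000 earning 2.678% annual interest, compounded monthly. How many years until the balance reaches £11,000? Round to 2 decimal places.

(1 + 0.00223167)^(12t) = 11,000/2,000 = 5.5.
12t·ln(1 + 0.00223167) = ln(5.5); 12t = 1.7047/0.00222918 ≈ 764.7422.
t ≈ 63.7285 years.

63.73 years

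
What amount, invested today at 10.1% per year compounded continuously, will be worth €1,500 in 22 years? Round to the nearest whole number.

P = A·e^(−rt) = 1,500·e^(−2.222).
e^(−2.222) ≈ 0.1083921077, so P ≈ 162.5882.

€163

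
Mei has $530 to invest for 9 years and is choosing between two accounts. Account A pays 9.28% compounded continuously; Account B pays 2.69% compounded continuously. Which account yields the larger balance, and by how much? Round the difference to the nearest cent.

Account A, by $546.62

Account A growth factor: e^(0.0928·9) = e^0.8352 ≈ 2.305275057; balance ≈ 1,221.7958.
Account B growth factor: e^(0.0269·9) = e^0.2421 ≈ 1.27392158; balance ≈ 675.1784.
Account A is larger by 546.6173.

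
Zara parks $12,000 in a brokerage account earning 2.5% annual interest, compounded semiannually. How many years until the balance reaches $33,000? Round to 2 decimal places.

40.72 years

(1 + 0.0125)^(2t) = 33,000/12,000 = 2.75.
2t·ln(1 + 0.0125) = ln(2.75); 2t = 1.0116/0.0124225 ≈ 81.4328.
t ≈ 40.7164 years.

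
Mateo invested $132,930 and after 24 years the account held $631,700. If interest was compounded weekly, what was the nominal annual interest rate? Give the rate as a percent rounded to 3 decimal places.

6.498%

(1 + r/52)^1248 = 631,700/132,930 = 4.75213.
1 + r/52 = 4.75213^(1/1248) ≈ 1.00125, so r/52 ≈ 0.00124965.
r ≈ 52·0.00124965 = 6.49819%.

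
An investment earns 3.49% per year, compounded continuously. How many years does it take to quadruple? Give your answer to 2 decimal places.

39.72 years

e^(0.0349t) = 4, so 0.0349t = ln 4 ≈ 1.3863.
t ≈ 1.3863/0.0349 ≈ 39.7219.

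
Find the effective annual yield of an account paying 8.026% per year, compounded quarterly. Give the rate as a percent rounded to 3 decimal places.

8.271%

EAR = (1 + 8.026%/4)^4 − 1 = (1 + 0.020065)^4 − 1.
(1 + 0.020065)^4 ≈ 1.082708, so EAR ≈ 8.27081%.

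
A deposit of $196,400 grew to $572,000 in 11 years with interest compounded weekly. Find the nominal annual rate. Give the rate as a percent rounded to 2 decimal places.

9.73%

The 572-period growth factor is 572,000/196,400 = 2.91242.
r/52 = 2.91242^(1/572) − 1 ≈ 0.0018706, so r ≈ 52·0.0018706 = 9.72714%.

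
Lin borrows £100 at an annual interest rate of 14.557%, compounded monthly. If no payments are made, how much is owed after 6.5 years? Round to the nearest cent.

Growth factor = (1 + 0.14557/12)^78 ≈ 2.56129213.
A ≈ 100 × 2.56129213 ≈ 256.1292.

£256.13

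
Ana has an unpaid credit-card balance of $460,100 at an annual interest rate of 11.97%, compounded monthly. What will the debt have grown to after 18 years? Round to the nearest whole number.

$3,925,970

Growth factor = (1 + 0.009975)^216 ≈ 8.532862311815.
A ≈ 460,100 × 8.532862311815 ≈ 3,925,969.9497.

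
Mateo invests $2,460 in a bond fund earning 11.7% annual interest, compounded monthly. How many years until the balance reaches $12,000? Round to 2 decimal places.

We need (1 + 0.00975)^(12t) = 4.878, so 12t = ln 4.878 / ln 1.00975 ≈ 163.3291.
t ≈ 163.3291/12 = 13.6108 years.

13.61 years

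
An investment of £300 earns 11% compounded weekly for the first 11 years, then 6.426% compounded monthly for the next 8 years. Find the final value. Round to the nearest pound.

£1,678

After 11 years at 11%: 300 × 3.349201618 ≈ 1,004.7605.
Then 8 years at 6.426%: 1,004.7605 × 1.669807658 ≈ 1,677.7568.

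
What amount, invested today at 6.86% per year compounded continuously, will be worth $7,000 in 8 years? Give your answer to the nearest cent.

P = A·e^(−rt) = 7,000·e^(−0.5488).
e^(−0.5488) ≈ 0.5776425657, so P ≈ 4,043.4980.

$4,043.50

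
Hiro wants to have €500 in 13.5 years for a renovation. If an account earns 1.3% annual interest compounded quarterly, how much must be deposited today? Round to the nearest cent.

€419.64

Growth factor = (1 + 0.00325)^54 ≈ 1.19150287.
P = 500/1.19150287 ≈ 419.6381.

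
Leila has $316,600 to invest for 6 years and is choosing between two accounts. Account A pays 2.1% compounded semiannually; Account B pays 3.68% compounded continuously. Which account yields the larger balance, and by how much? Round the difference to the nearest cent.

Account B, by $35,945.72

A: (1 + 0.0105)^12 ≈ 1.13353729659, so 316,600 × 1.13353729659 ≈ 358,877.9081.
B: e^(0.0368·6) = e^0.2208 ≈ 1.24707399082, so 316,600 × 1.24707399082 ≈ 394,823.6255.
Difference ≈ 35,945.7174 in favor of B.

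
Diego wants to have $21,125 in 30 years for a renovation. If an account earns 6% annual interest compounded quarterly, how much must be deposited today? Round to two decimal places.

Periodic rate = 6%/4 = 0.015; 120 periods.
P = 21,125/(1 + 0.015)^120 ≈ 21,125/5.9693228723 ≈ 3,538.9274.

$3,538.93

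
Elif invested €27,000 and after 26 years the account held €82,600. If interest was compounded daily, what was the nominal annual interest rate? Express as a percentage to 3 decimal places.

(1 + r/365)^9490 = 82,600/27,000 = 3.05926.
1 + r/365 = 3.05926^(1/9490) ≈ 1.000118, so r/365 ≈ 0.000117833.
r ≈ 365·0.000117833 = 4.30092%.

4.301%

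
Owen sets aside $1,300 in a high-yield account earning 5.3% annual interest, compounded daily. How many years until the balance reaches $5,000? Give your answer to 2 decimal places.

25.42 years

(1 + 0.000145205)^(365t) = 5,000/1,300 = 3.8462.
365t·ln(1 + 0.000145205) = ln(3.8462); 365t = 1.3471/0.000145195 ≈ 9277.6902.
t ≈ 25.4183 years.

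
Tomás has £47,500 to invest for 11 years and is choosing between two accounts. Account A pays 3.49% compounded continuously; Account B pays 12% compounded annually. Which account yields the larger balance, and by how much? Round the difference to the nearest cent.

Account B, by £95,501.19

A: e^(0.0349·11) = e^0.3839 ≈ 1.4679986345, so 47,500 × 1.4679986345 ≈ 69,729.9351.
B: (1 + 0.12)^11 ≈ 3.47854999335, so 47,500 × 3.47854999335 ≈ 165,231.1247.
Difference ≈ 95,501.1895 in favor of B.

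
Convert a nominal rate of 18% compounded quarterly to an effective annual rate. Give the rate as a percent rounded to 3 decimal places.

EAR = (1 + 18%/4)^4 − 1 = (1 + 0.045)^4 − 1.
(1 + 0.045)^4 ≈ 1.192519, so EAR ≈ 19.25186%.

19.252%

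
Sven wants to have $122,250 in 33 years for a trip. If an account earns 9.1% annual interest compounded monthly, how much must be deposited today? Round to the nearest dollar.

Growth factor = (1 + 0.091/12)^396 ≈ 19.9189365369.
P = 122,250/19.9189365369 ≈ 6,137.3758.

$6,137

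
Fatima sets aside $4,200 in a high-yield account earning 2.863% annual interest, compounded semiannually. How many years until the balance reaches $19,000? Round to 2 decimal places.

53.10 years

(1 + 0.014315)^(2t) = 19,000/4,200 = 4.5238.
2t·ln(1 + 0.014315) = ln(4.5238); 2t = 1.5094/0.0142135 ≈ 106.1916.
t ≈ 53.0958 years.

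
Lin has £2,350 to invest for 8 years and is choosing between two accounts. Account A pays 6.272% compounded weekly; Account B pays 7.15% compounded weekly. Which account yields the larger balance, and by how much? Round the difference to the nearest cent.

Account B, by £281.96

Account A growth factor: (1 + 0.06272/52)^416 ≈ 1.65112627; balance ≈ 3,880.1467.
Account B growth factor: (1 + 0.001375)^416 ≈ 1.771111136; balance ≈ 4,162.1112.
Account B is larger by 281.9644.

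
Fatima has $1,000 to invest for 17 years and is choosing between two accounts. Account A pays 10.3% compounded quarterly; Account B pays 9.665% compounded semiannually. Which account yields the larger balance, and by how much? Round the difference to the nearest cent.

Account A growth factor: (1 + 0.02575)^68 ≈ 5.634089523; balance ≈ 5,634.0895.
Account B growth factor: (1 + 0.048325)^34 ≈ 4.975790135; balance ≈ 4,975.7901.
Account A is larger by 658.2994.

Account A, by $658.30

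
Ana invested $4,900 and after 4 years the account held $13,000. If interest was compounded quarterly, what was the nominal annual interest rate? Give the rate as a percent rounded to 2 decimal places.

(1 + r/4)^16 = 13,000/4,900 = 2.65306.
1 + r/4 = 2.65306^(1/16) ≈ 1.06288, so r/4 ≈ 0.0628799.
r ≈ 4·0.0628799 = 25.15197%.

25.15%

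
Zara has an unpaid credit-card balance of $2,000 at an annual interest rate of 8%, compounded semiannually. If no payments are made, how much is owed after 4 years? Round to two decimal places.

$2,737.14

Growth factor = (1 + 0.04)^8 ≈ 1.36856905.
A ≈ 2,000 × 1.36856905 ≈ 2,737.1381.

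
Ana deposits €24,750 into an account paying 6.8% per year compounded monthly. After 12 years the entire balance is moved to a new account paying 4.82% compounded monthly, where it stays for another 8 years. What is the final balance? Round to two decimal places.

After 12 years at 6.8%: 24,750 × 2.2562332004 ≈ 55,841.7717.
Then 8 years at 4.82%: 55,841.7717 × 1.4693610613 ≈ 82,051.7249.

€82,051.72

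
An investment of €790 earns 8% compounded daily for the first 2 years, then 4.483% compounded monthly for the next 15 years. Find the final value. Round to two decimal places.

€1,813.86

Phase 1: 790·(1 + 0.08/365)^730 ≈ 927.0573.
Phase 2: 927.0573·(1 + 0.04483/12)^180 ≈ 1,813.8600.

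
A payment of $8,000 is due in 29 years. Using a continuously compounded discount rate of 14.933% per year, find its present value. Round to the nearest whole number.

P = A·e^(−rt) = 8,000·e^(−4.33057).
e^(−4.33057) ≈ 0.01316004413, so P ≈ 105.2804.

$105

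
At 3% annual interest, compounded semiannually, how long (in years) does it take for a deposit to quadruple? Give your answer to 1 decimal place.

46.6 years

(1 + 0.015)^(2t) = 4.
2t = ln 4 / ln(1 + 0.015) ≈ 1.3863/0.0148886 ≈ 93.1111.
t ≈ 46.5555.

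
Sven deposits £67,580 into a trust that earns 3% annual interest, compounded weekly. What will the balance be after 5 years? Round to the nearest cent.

£78,513.36

Periodic rate = 3%/52 = 0.000576923; periods = 52·5 = 260.
A = 67,580·(1 + 0.03/52)^260 ≈ 67,580·1.1617839915 ≈ 78,513.3621.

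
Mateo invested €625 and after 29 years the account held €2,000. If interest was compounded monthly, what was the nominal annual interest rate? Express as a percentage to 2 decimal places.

4.02%

(1 + r/12)^348 = 2,000/625 = 3.2.
1 + r/12 = 3.2^(1/348) ≈ 1.003348, so r/12 ≈ 0.00334798.
r ≈ 12·0.00334798 = 4.01758%.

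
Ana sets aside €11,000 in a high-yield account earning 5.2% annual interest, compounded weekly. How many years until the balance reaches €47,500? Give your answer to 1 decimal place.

(1 + 0.001)^(52t) = 47,500/11,000 = 4.3182.
52t·ln(1 + 0.001) = ln(4.3182); 52t = 1.4628/0.0009995 ≈ 1463.5657.
t ≈ 28.1455 years.

28.1 years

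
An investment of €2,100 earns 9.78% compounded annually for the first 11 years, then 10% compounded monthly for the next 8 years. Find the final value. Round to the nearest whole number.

€13,001

Phase 1: 2,100·(1 + 0.0978)^11 ≈ 5,861.0414.
Phase 2: 5,861.0414·(1 + 0.1/12)^96 ≈ 13,000.8191.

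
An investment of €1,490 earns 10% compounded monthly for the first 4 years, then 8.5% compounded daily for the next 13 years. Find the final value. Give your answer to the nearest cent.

Phase 1: 1,490·(1 + 0.1/12)^48 ≈ 2,219.1376.
Phase 2: 2,219.1376·(1 + 0.085/365)^4745 ≈ 6,699.2127.

€6,699.21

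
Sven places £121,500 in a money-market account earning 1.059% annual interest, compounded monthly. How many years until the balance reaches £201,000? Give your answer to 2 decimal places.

(1 + 0.0008825)^(12t) = 201,000/121,500 = 1.6543.
12t·ln(1 + 0.0008825) = ln(1.6543); 12t = 0.50339/0.000882111 ≈ 570.6660.
t ≈ 47.5555 years.

47.56 years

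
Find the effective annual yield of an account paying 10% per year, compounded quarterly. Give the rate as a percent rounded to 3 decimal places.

EAR = (1 + 10%/4)^4 − 1 = (1 + 0.025)^4 − 1.
(1 + 0.025)^4 ≈ 1.103813, so EAR ≈ 10.38129%.

10.381%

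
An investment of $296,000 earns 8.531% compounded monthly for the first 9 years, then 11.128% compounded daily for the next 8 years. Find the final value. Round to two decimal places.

Phase 1: 296,000·(1 + 0.08531/12)^108 ≈ 636,149.2127.
Phase 2: 636,149.2127·(1 + 0.11128/365)^2920 ≈ 1,549,267.4229.

$1,549,267.42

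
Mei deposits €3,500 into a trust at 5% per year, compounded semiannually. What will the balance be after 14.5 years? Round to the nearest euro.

€7,162

Periodic rate = 5%/2 = 0.025; periods = 2·14.5 = 29.
A = 3,500·(1 + 0.025)^29 ≈ 3,500·2.046407394 ≈ 7,162.4259.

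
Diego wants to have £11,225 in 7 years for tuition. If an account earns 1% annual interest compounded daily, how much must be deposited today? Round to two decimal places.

Growth factor = (1 + 0.01/365)^2555 ≈ 1.0725071528.
P = 11,225/1.0725071528 ≈ 10,466.1307.

£10,466.13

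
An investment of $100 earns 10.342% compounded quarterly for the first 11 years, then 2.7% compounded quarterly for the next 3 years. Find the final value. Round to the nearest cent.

$333.31

After 11 years at 10.342%: 100 × 3.0745609 ≈ 307.4561.
Then 3 years at 2.7%: 307.4561 × 1.08407582 ≈ 333.3057.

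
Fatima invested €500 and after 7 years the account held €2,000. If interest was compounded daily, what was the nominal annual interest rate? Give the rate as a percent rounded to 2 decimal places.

19.81%

(1 + r/365)^2555 = 2,000/500 = 4.
1 + r/365 = 4^(1/2555) ≈ 1.000543, so r/365 ≈ 0.000542728.
r ≈ 365·0.000542728 = 19.80958%.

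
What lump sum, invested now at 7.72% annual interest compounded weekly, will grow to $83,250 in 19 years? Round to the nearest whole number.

Periodic rate = 7.72%/52 = 0.00148462; 988 periods.
P = 83,250/(1 + 0.0772/52)^988 ≈ 83,250/4.3306266722 ≈ 19,223.5458.

$19,224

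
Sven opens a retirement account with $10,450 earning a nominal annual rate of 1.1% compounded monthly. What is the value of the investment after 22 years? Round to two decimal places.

$13,309.67

Growth factor = (1 + 0.011/12)^264 ≈ 1.2736530019.
A ≈ 10,450 × 1.2736530019 ≈ 13,309.6739.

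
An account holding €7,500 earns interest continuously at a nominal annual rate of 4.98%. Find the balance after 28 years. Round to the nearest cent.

A = P·e^(rt) = 7,500·e^(0.0498·28) = 7,500·e^1.3944.
e^1.3944 ≈ 4.032554314, so A ≈ 30,244.1574.

€30,244.16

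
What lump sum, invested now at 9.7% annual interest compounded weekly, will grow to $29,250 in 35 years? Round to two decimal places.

Periodic rate = 9.7%/52 = 0.00186538; 1820 periods.
P = 29,250/(1 + 0.097/52)^1820 ≈ 29,250/29.720511845 ≈ 984.1688.

$984.17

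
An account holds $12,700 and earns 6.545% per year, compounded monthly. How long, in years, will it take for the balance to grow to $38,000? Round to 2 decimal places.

16.79 years

We need (1 + 0.00545417)^(12t) = 2.9921, so 12t = ln 2.9921 / ln 1.005454 ≈ 201.4919.
t ≈ 201.4919/12 = 16.7910 years.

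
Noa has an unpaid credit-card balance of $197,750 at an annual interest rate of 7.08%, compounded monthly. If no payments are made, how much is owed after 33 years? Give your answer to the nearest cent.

Growth factor = (1 + 0.0059)^396 ≈ 10.27315940117.
A ≈ 197,750 × 10.27315940117 ≈ 2,031,517.2716.

$2,031,517.27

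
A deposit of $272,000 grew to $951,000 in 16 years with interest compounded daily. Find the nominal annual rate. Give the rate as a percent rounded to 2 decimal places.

7.82%

The 5840-period growth factor is 951,000/272,000 = 3.49632.
r/365 = 3.49632^(1/5840) − 1 ≈ 0.000214357, so r ≈ 365·0.000214357 = 7.82404%.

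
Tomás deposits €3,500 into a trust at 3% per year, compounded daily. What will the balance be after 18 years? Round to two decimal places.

€6,005.89

Periodic rate = 3%/365 = 0.0000821918; periods = 365·18 = 6570.
A = 3,500·(1 + 0.03/365)^6570 ≈ 3,500·1.715968783 ≈ 6,005.8907.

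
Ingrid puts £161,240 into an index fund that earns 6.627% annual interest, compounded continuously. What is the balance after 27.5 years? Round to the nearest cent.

A = P·e^(rt) = 161,240·e^(0.06627·27.5) = 161,240·e^1.822425.
e^1.822425 ≈ 6.18684336849, so A ≈ 997,566.6247.

£997,566.62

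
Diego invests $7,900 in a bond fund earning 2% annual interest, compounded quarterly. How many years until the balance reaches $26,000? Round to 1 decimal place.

We need (1 + 0.005)^(4t) = 3.2911, so 4t = ln 3.2911 / ln 1.005 ≈ 238.8419.
t ≈ 238.8419/4 = 59.7105 years.

59.7 years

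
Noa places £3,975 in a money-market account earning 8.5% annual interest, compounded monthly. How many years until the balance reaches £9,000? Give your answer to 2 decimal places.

We need (1 + 0.00708333)^(12t) = 2.2642, so 12t = ln 2.2642 / ln 1.007083 ≈ 115.7775.
t ≈ 115.7775/12 = 9.6481 years.

9.65 years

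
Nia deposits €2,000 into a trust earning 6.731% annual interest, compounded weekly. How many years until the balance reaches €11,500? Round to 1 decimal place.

26.0 years

We need (1 + 0.00129442)^(52t) = 5.75, so 52t = ln 5.75 / ln 1.001294 ≈ 1352.2099.
t ≈ 1352.2099/52 = 26.0040 years.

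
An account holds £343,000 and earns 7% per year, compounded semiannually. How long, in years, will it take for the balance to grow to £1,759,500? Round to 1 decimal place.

23.8 years

(1 + 0.035)^(2t) = 1,759,500/343,000 = 5.1297.
2t·ln(1 + 0.035) = ln(5.1297); 2t = 1.6351/0.0344014 ≈ 47.5287.
t ≈ 23.7643 years.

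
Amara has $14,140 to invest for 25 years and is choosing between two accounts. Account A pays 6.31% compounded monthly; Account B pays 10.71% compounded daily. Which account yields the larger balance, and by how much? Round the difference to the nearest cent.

Account A growth factor: (1 + 0.0631/12)^300 ≈ 4.8228593186; balance ≈ 68,195.2308.
Account B growth factor: (1 + 0.1071/365)^9125 ≈ 14.5429632989; balance ≈ 205,637.5010.
Account B is larger by 137,442.2703.

Account B, by $137,442.27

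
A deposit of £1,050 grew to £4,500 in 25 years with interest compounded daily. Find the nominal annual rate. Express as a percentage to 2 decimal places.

(1 + r/365)^9125 = 4,500/1,050 = 4.28571.
1 + r/365 = 4.28571^(1/9125) ≈ 1.000159, so r/365 ≈ 0.000159496.
r ≈ 365·0.000159496 = 5.82161%.

5.82%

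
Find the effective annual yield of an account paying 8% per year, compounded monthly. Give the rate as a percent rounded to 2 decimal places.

8.30%

One year is 12 periods at 0.00666667 each: (1 + 0.00666667)^12 ≈ 1.083.
EAR = 1.083 − 1 ≈ 8.29995%.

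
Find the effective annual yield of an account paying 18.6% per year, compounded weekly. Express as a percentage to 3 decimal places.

20.402%

One year is 52 periods at 0.00357692 each: (1 + 0.00357692)^52 ≈ 1.204023.
EAR = 1.204023 − 1 ≈ 20.40226%.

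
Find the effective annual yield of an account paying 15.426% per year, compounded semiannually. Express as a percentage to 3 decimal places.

16.021%

One year is 2 periods at 0.07713 each: (1 + 0.07713)^2 ≈ 1.160209.
EAR = 1.160209 − 1 ≈ 16.02090%.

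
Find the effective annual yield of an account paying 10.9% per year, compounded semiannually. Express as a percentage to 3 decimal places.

EAR = (1 + 10.9%/2)^2 − 1 = (1 + 0.0545)^2 − 1.
(1 + 0.0545)^2 ≈ 1.11197, so EAR ≈ 11.19702%.

11.197%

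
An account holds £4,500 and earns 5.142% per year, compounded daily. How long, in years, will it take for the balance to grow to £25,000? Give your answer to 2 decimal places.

33.35 years

We need (1 + 0.000140877)^(365t) = 5.5556, so 365t = ln 5.5556 / ln 1.000141 ≈ 12173.1916.
t ≈ 12173.1916/365 = 33.3512 years.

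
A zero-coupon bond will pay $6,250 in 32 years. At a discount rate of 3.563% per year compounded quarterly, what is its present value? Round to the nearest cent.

$2,008.66

Periodic rate = 3.563%/4 = 0.0089075; 128 periods.
P = 6,250/(1 + 0.0089075)^128 ≈ 6,250/3.111521912 ≈ 2,008.6633.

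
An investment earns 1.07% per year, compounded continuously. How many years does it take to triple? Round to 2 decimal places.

e^(0.0107t) = 3, so 0.0107t = ln 3 ≈ 1.0986.
t ≈ 1.0986/0.0107 ≈ 102.6740.

102.67 years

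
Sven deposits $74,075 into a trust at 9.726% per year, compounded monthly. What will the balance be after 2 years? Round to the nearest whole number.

$89,910

Periodic rate = 9.726%/12 = 0.008105; periods = 12·2 = 24.
A = 74,075·(1 + 0.008105)^24 ≈ 74,075·1.2137757327 ≈ 89,910.4374.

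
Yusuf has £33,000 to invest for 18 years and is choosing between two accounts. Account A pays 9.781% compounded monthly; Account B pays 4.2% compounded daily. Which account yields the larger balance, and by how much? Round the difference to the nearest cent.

Account A, by £120,278.60

A: (1 + 0.09781/12)^216 ≈ 5.77445370159, so 33,000 × 5.77445370159 ≈ 190,556.9722.
B: (1 + 0.042/365)^6570 ≈ 2.1296475732, so 33,000 × 2.1296475732 ≈ 70,278.3699.
Difference ≈ 120,278.6022 in favor of A.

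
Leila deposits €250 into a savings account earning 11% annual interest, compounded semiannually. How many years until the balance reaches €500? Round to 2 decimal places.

6.47 years

We need (1 + 0.055)^(2t) = 2, so 2t = ln 2 / ln 1.055 ≈ 12.9462.
t ≈ 12.9462/2 = 6.4731 years.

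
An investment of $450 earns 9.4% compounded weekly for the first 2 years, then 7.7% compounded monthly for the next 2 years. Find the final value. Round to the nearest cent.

$633.07

After 2 years at 9.4%: 450 × 1.20662871 ≈ 542.9829.
Then 2 years at 7.7%: 542.9829 × 1.16591714 ≈ 633.0731.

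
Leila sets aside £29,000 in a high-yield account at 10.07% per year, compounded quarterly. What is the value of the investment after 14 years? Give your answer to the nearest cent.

£116,704.17

Growth factor = (1 + 0.025175)^56 ≈ 4.02428181777.
A ≈ 29,000 × 4.02428181777 ≈ 116,704.1727.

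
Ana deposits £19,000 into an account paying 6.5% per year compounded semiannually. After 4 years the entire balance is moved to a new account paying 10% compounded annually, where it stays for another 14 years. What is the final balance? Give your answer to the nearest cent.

£93,190.51

After 4 years at 6.5%: 19,000 × 1.2915775353 ≈ 24,539.9732.
Then 14 years at 10%: 24,539.9732 × 3.7974983358 ≈ 93,190.5073.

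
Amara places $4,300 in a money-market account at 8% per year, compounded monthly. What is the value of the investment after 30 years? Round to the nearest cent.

$47,023.64

Periodic rate = 8%/12 = 0.00666667; periods = 12·30 = 360.
A = 4,300·(1 + 0.08/12)^360 ≈ 4,300·10.935729658 ≈ 47,023.6375.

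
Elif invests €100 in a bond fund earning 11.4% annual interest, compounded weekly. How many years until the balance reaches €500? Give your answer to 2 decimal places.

14.13 years

(1 + 0.00219231)^(52t) = 500/100 = 5.
52t·ln(1 + 0.00219231) = ln(5); 52t = 1.6094/0.00218991 ≈ 734.9340.
t ≈ 14.1333 years.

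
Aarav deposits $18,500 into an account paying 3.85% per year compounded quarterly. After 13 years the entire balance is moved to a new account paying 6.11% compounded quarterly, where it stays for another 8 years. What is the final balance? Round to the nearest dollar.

Phase 1: 18,500·(1 + 0.009625)^52 ≈ 30,443.6496.
Phase 2: 30,443.6496·(1 + 0.015275)^32 ≈ 49,450.9761.

$49,451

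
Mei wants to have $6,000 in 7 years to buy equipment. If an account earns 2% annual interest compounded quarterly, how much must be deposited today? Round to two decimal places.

Periodic rate = 2%/4 = 0.005; 28 periods.
P = 6,000/(1 + 0.005)^28 ≈ 6,000/1.14987261 ≈ 5,217.9693.

$5,217.97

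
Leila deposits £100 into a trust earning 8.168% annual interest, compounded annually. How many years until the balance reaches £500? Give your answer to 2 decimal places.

We need (1 + 0.08168)^t = 5, so t = ln 5 / ln 1.08168 ≈ 20.4984.

20.50 years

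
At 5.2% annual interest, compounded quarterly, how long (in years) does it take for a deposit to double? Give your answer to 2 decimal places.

13.42 years

(1 + 0.013)^(4t) = 2.
4t = ln 2 / ln(1 + 0.013) ≈ 0.69315/0.0129162 ≈ 53.6648.
t ≈ 13.4162.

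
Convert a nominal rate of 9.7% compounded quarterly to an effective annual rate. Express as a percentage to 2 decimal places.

EAR = (1 + 9.7%/4)^4 − 1 = (1 + 0.02425)^4 − 1.
(1 + 0.02425)^4 ≈ 1.100586, so EAR ≈ 10.05858%.

10.06%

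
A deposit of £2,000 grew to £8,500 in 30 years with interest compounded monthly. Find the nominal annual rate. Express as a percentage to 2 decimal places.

4.83%

The 360-period growth factor is 8,500/2,000 = 4.25.
r/12 = 4.25^(1/360) − 1 ≈ 0.00402731, so r ≈ 12·0.00402731 = 4.83277%.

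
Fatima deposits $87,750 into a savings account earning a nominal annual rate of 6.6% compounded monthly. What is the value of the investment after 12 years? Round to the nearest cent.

Periodic rate = 6.6%/12 = 0.0055; periods = 12·12 = 144.
A = 87,750·(1 + 0.0055)^144 ≈ 87,750·2.2030217776 ≈ 193,315.1610.

$193,315.16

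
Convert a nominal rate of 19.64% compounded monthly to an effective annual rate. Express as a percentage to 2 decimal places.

One year is 12 periods at 0.0163667 each: (1 + 0.0163667)^12 ≈ 1.21508.
EAR = 1.21508 − 1 ≈ 21.50802%.

21.51%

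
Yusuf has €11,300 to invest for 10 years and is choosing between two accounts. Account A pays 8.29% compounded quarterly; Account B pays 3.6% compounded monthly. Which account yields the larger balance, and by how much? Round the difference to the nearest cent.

Account A, by €9,482.26

A: (1 + 0.020725)^40 ≈ 2.2716952635, so 11,300 × 2.2716952635 ≈ 25,670.1565.
B: (1 + 0.003)^120 ≈ 1.4325571693, so 11,300 × 1.4325571693 ≈ 16,187.8960.
Difference ≈ 9,482.2605 in favor of A.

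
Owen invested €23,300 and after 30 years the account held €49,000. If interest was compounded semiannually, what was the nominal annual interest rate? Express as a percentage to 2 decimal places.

2.49%

(1 + r/2)^60 = 49,000/23,300 = 2.103.
1 + r/2 = 2.103^(1/60) ≈ 1.012467, so r/2 ≈ 0.0124665.
r ≈ 2·0.0124665 = 2.49330%.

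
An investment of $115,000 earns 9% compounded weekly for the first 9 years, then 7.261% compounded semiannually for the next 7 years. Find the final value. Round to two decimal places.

Phase 1: 115,000·(1 + 0.09/52)^468 ≈ 258,328.4855.
Phase 2: 258,328.4855·(1 + 0.036305)^14 ≈ 425,597.0486.

$425,597.05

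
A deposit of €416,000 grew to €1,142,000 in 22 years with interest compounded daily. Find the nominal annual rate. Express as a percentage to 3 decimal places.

4.591%

(1 + r/365)^8030 = 1,142,000/416,000 = 2.74519.
1 + r/365 = 2.74519^(1/8030) ≈ 1.000126, so r/365 ≈ 0.000125768.
r ≈ 365·0.000125768 = 4.59052%.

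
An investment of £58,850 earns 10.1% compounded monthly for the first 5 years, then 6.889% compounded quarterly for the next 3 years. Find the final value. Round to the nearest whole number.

£119,437

Phase 1: 58,850·(1 + 0.101/12)^60 ≈ 97,307.7343.
Phase 2: 97,307.7343·(1 + 0.0172225)^12 ≈ 119,436.9912.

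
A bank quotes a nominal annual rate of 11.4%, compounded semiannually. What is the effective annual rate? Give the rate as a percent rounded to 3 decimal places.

EAR = (1 + 11.4%/2)^2 − 1 = (1 + 0.057)^2 − 1.
(1 + 0.057)^2 ≈ 1.117249, so EAR ≈ 11.72490%.

11.725%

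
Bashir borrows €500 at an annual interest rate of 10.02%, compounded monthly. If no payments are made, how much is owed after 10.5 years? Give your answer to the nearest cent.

€1,425.59

Periodic rate = 10.02%/12 = 0.00835; periods = 12·10.5 = 126.
A = 500·(1 + 0.00835)^126 ≈ 500·2.851176688 ≈ 1,425.5883.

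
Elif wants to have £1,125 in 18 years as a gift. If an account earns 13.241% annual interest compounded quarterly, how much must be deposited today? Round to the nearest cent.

£107.85

Periodic rate = 13.241%/4 = 0.0331025; 72 periods.
P = 1,125/(1 + 0.0331025)^72 ≈ 1,125/10.43099409 ≈ 107.8517.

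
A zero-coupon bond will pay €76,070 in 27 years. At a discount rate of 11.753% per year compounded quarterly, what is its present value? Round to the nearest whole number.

€3,334

Periodic rate = 11.753%/4 = 0.0293825; 108 periods.
P = 76,070/(1 + 0.0293825)^108 ≈ 76,070/22.818774793 ≈ 3,333.6584.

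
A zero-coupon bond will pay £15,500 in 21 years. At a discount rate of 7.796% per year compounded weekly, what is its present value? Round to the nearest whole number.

£3,019

Periodic rate = 7.796%/52 = 0.00149923; 1092 periods.
P = 15,500/(1 + 0.07796/52)^1092 ≈ 15,500/5.1342510714 ≈ 3,018.9408.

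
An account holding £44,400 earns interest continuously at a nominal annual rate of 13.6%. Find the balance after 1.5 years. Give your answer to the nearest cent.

£54,447.64

A = P·e^(rt) = 44,400·e^(0.136·1.5) = 44,400·e^0.204.
e^0.204 ≈ 1.2262981535, so A ≈ 54,447.6380.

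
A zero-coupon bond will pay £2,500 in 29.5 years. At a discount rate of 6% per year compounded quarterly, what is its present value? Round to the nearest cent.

Periodic rate = 6%/4 = 0.015; 118 periods.
P = 2,500/(1 + 0.015)^118 ≈ 2,500/5.794193377 ≈ 431.4664.

£431.47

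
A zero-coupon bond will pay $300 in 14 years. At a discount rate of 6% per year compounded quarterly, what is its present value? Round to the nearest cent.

$130.32

Growth factor = (1 + 0.015)^56 ≈ 2.30196314.
P = 300/2.30196314 ≈ 130.3235.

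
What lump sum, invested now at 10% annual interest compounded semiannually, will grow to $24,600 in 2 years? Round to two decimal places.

$20,238.48

Periodic rate = 10%/2 = 0.05; 4 periods.
P = 24,600/(1 + 0.05)^4 ≈ 24,600/1.21550625 ≈ 20,238.4809.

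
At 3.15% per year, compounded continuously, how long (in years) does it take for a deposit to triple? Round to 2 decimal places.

e^(0.0315t) = 3, so 0.0315t = ln 3 ≈ 1.0986.
t ≈ 1.0986/0.0315 ≈ 34.8766.

34.88 years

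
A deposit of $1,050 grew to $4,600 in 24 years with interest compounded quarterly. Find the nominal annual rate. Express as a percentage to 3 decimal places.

The 96-period growth factor is 4,600/1,050 = 4.38095.
r/4 = 4.38095^(1/96) − 1 ≈ 0.0155072, so r ≈ 4·0.0155072 = 6.20288%.

6.203%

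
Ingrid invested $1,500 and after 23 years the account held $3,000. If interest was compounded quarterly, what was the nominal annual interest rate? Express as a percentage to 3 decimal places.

The 92-period growth factor is 3,000/1,500 = 2.
r/4 = 2^(1/92) − 1 ≈ 0.00756266, so r ≈ 4·0.00756266 = 3.02506%.

3.025%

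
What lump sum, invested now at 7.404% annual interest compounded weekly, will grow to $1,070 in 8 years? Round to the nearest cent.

Periodic rate = 7.404%/52 = 0.00142385; 416 periods.
P = 1,070/(1 + 0.07404/52)^416 ≈ 1,070/1.807416927 ≈ 592.0051.

$592.01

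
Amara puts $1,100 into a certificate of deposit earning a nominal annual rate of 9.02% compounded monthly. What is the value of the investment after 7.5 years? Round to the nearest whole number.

Growth factor = (1 + 0.0902/12)^90 ≈ 1.962011371.
A ≈ 1,100 × 1.962011371 ≈ 2,158.2125.

$2,158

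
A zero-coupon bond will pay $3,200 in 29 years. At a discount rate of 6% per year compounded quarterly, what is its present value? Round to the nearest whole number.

Growth factor = (1 + 0.015)^116 ≈ 5.624201876.
P = 3,200/5.624201876 ≈ 568.9696.

$569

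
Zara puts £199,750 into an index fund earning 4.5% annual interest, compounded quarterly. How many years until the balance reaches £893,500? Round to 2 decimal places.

33.48 years

(1 + 0.01125)^(4t) = 893,500/199,750 = 4.4731.
4t·ln(1 + 0.01125) = ln(4.4731); 4t = 1.4981/0.0111872 ≈ 133.9103.
t ≈ 33.4776 years.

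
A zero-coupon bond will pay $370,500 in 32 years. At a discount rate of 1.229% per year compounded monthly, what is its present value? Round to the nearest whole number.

$250,078

Periodic rate = 1.229%/12 = 0.00102417; 384 periods.
P = 370,500/(1 + 0.01229/12)^384 ≈ 370,500/1.48153504861 ≈ 250,078.4577.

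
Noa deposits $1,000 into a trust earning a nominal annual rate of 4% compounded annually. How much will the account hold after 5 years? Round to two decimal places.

$1,216.65

Annual rate = 4% = 0.04; years = 5.
A = 1,000·(1 + 0.04)^5 ≈ 1,000·1.216652902 ≈ 1,216.6529.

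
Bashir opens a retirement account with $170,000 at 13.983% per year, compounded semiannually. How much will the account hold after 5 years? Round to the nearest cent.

Periodic rate = 13.983%/2 = 0.069915; periods = 2·5 = 10.
A = 170,000·(1 + 0.069915)^10 ≈ 170,000·1.96558922547 ≈ 334,150.1683.

$334,150.17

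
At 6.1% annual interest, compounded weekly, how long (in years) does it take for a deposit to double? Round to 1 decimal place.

11.4 years

(1 + 0.00117308)^(52t) = 2.
52t = ln 2 / ln(1 + 0.00117308) ≈ 0.69315/0.00117239 ≈ 591.2261.
t ≈ 11.3697.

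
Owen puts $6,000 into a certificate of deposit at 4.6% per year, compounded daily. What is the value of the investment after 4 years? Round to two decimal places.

Growth factor = (1 + 0.046/365)^1460 ≈ 1.202001888.
A ≈ 6,000 × 1.202001888 ≈ 7,212.0113.

$7,212.01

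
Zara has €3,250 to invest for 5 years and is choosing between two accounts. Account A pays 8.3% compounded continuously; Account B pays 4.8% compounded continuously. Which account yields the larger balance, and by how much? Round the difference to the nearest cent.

Account A, by €790.15

A: e^(0.083·5) = e^0.415 ≈ 1.514370741, so 3,250 × 1.514370741 ≈ 4,921.7049.
B: e^(0.048·5) = e^0.24 ≈ 1.27124915, so 3,250 × 1.27124915 ≈ 4,131.5597.
Difference ≈ 790.1452 in favor of A.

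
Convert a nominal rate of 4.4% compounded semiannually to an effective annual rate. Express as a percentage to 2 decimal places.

4.45%

EAR = (1 + 4.4%/2)^2 − 1 = (1 + 0.022)^2 − 1.
(1 + 0.022)^2 ≈ 1.044484, so EAR ≈ 4.44840%.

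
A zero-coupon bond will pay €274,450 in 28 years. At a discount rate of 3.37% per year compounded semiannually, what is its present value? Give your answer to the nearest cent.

€107,665.67

Growth factor = (1 + 0.01685)^56 ≈ 2.54909491157.
P = 274,450/2.54909491157 ≈ 107,665.6655.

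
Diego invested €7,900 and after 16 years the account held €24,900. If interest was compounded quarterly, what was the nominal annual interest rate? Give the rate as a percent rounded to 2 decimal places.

7.24%

The 64-period growth factor is 24,900/7,900 = 3.1519.
r/4 = 3.1519^(1/64) − 1 ≈ 0.0180994, so r ≈ 4·0.0180994 = 7.23977%.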